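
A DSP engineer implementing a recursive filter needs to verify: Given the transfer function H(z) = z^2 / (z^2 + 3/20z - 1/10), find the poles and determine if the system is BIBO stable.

Poles are roots of the denominator: z^2 + 3/20z - 1/10 = 0.
Quadratic formula: z = [-(3/20) +/- sqrt((3/20)^2 - 4*(-1/10))] / 2
Discriminant = 9/400 + 2/5 = 169/400; sqrt = 13/20.
z = (-3/20 +/- 13/20) / 2 => z = 1/4 or z = -2/5.
|p1| = 2/5, |p2| = 1/4.
For BIBO stability, all poles must lie inside the unit circle (|p| < 1).
System is STABLE since both |p| < 1.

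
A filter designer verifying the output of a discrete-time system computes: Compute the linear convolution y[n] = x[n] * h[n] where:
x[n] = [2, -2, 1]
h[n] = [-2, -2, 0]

y[n] = sum_k x[k]*h[n-k]. Output length = len(x) + len(h) - 1 = 3 + 3 - 1 = 5.
y[0] = 2*-2 = -4
y[1] = -2*-2 + 2*-2 = 0
y[2] = 1*-2 + -2*-2 + 2*0 = 2
y[3] = 1*-2 + -2*0 = -2
y[4] = 1*0 = 0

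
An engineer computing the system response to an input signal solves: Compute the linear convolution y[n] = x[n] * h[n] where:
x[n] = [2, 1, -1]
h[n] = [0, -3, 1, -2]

y[n] = sum_k x[k]*h[n-k]. Output length = len(x) + len(h) - 1 = 3 + 4 - 1 = 6.
y[0] = 2*0 = 0
y[1] = 1*0 + 2*-3 = -6
y[2] = -1*0 + 1*-3 + 2*1 = -1
y[3] = -1*-3 + 1*1 + 2*-2 = 0
y[4] = -1*1 + 1*-2 = -3
y[5] = -1*-2 = 2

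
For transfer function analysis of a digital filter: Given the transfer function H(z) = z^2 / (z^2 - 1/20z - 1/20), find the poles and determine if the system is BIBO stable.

Poles are roots of the denominator: z^2 - 1/20z - 1/20 = 0.
Quadratic formula: z = [-(-1/20) +/- sqrt((-1/20)^2 - 4*(-1/20))] / 2
Discriminant = 1/400 + 1/5 = 81/400; sqrt = 9/20.
z = (1/20 +/- 9/20) / 2 => z = 1/4 or z = -1/5.
|p1| = 1/5, |p2| = 1/4.
For BIBO stability, all poles must lie inside the unit circle (|p| < 1).
System is STABLE since both |p| < 1.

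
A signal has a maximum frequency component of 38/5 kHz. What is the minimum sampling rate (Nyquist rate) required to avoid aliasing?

By the Nyquist-Shannon sampling theorem,
the minimum sampling rate (Nyquist rate) must be at least 2 * f_max.
Nyquist rate = 2 * 38/5 kHz = 76/5 kHz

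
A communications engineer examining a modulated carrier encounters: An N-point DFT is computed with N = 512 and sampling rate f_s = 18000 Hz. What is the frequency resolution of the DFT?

DFT frequency resolution = f_s / N
= 18000 / 512 = 1125/32 Hz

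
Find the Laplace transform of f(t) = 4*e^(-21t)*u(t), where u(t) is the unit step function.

Standard Laplace transform pair:
e^(-at)*u(t) <-> 1/(s+a)
With a = 21: L{4*e^(-21t)*u(t)} = 4/(s+21), ROC: Re(s) > -21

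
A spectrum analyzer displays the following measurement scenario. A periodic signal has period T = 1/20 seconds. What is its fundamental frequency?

The fundamental frequency is the reciprocal of the period.
f = 1/T = 1/(1/20) = 20 Hz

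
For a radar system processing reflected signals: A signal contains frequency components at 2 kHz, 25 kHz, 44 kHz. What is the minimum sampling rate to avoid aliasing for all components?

The highest frequency component is f_max = 44 kHz.
Nyquist rate = 2 * f_max = 2 * 44 kHz = 88 kHz.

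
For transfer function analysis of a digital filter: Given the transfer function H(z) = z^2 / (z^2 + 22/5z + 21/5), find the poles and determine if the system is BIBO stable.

Poles are roots of the denominator: z^2 + 22/5z + 21/5 = 0.
Quadratic formula: z = [-(22/5) +/- sqrt((22/5)^2 - 4*(21/5))] / 2
Discriminant = 484/25 - 84/5 = 64/25; sqrt = 8/5.
z = (-22/5 +/- 8/5) / 2 => z = -7/5 or z = -3.
|p1| = 3, |p2| = 7/5.
For BIBO stability, all poles must lie inside the unit circle (|p| < 1).
System is UNSTABLE since at least one |p| >= 1.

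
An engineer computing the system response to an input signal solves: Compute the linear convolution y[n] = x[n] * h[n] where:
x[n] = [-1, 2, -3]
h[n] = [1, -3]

y[n] = sum_k x[k]*h[n-k]. Output length = len(x) + len(h) - 1 = 3 + 2 - 1 = 4.
y[0] = -1*1 = -1
y[1] = 2*1 + -1*-3 = 5
y[2] = -3*1 + 2*-3 = -9
y[3] = -3*-3 = 9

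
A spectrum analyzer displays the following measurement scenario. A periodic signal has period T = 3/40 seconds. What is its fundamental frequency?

The fundamental frequency is the reciprocal of the period.
f = 1/T = 1/(3/40) = 40/3 Hz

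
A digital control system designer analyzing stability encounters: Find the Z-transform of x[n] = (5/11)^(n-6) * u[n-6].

Time-shifting property: if X(z) = Z{x[n]}, then Z{x[n-d]} = z^(-d) * X(z)
X(z) = z/(z - 5/11) for x[n] = (5/11)^n * u[n]
Z{x[n-6]} = z^(-6) * z/(z - 5/11) = z^(-5)/(z - 5/11)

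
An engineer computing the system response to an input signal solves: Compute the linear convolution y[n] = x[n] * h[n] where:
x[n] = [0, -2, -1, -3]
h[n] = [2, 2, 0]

y[n] = sum_k x[k]*h[n-k]. Output length = len(x) + len(h) - 1 = 4 + 3 - 1 = 6.
y[0] = 0*2 = 0
y[1] = -2*2 + 0*2 = -4
y[2] = -1*2 + -2*2 + 0*0 = -6
y[3] = -3*2 + -1*2 + -2*0 = -8
y[4] = -3*2 + -1*0 = -6
y[5] = -3*0 = 0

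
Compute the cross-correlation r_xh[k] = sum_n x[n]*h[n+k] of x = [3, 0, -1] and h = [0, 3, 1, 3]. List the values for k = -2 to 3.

Both sequences indexed from 0 and zero outside their support.
Lags with overlap: k = -2 to 3.
  r_xh[-2] = x[2]*h[0] = 0
  r_xh[-1] = x[1]*h[0] + x[2]*h[1] = -3
  r_xh[0] = x[0]*h[0] + x[1]*h[1] + x[2]*h[2] = -1
  r_xh[1] = x[0]*h[1] + x[1]*h[2] + x[2]*h[3] = 6
  r_xh[2] = x[0]*h[2] + x[1]*h[3] = 3
  r_xh[3] = x[0]*h[3] = 9
r_xh = [0, -3, -1, 6, 3, 9] (for k = -2, ..., 3)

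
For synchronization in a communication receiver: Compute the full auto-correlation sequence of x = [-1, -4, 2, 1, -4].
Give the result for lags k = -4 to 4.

r_xx[k] = sum_m x[m]*x[m+k], indexed from 0, for k = -4 to 4:
  r_xx[-4] = x[4]*x[0] = 4
  r_xx[-3] = x[3]*x[0] + x[4]*x[1] = 15
  r_xx[-2] = x[2]*x[0] + x[3]*x[1] + x[4]*x[2] = -14
  r_xx[-1] = x[1]*x[0] + x[2]*x[1] + x[3]*x[2] + x[4]*x[3] = -6
  r_xx[0] = x[0]*x[0] + x[1]*x[1] + x[2]*x[2] + x[3]*x[3] + x[4]*x[4] = 38
  r_xx[1] = x[0]*x[1] + x[1]*x[2] + x[2]*x[3] + x[3]*x[4] = -6
  r_xx[2] = x[0]*x[2] + x[1]*x[3] + x[2]*x[4] = -14
  r_xx[3] = x[0]*x[3] + x[1]*x[4] = 15
  r_xx[4] = x[0]*x[4] = 4
r_xx = [4, 15, -14, -6, 38, -6, -14, 15, 4]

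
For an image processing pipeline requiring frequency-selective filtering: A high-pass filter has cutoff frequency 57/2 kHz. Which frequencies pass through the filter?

A high-pass filter passes all frequencies above the cutoff frequency 57/2 kHz and attenuates lower frequencies.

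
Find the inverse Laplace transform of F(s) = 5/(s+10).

Standard pair: k/(s+a) <-> k*e^(-at)*u(t)
With k=5, a=10: f(t) = 5*e^(-10t)*u(t)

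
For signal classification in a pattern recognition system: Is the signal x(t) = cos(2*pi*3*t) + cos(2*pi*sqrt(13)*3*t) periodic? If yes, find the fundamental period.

f1 = 3 Hz, f2 = 3*sqrt(13) Hz
Ratio f2/f1 = sqrt(13), which is irrational.
Since the frequency ratio is irrational, no common period exists.
The signal is not periodic.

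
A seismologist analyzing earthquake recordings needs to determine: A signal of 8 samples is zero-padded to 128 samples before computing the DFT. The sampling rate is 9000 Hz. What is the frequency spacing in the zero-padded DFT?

Original DFT: N = 8, resolution = f_s/N = 9000/8 = 1125 Hz
Zero-padded DFT: N = 128, resolution = f_s/N = 9000/128 = 1125/16 Hz
Zero-padding interpolates the spectrum (finer frequency grid)
but does NOT improve the true spectral resolution (ability to resolve close frequencies).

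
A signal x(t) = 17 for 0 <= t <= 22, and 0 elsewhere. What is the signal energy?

Energy = integral of |x(t)|^2 dt over the signal duration
= 17^2 * 22 = 289 * 22 = 6358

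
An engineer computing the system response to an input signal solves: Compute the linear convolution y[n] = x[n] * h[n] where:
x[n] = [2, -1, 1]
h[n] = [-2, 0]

y[n] = sum_k x[k]*h[n-k]. Output length = len(x) + len(h) - 1 = 3 + 2 - 1 = 4.
y[0] = 2*-2 = -4
y[1] = -1*-2 + 2*0 = 2
y[2] = 1*-2 + -1*0 = -2
y[3] = 1*0 = 0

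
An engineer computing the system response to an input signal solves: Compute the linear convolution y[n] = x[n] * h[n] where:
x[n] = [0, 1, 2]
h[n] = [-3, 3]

y[n] = sum_k x[k]*h[n-k]. Output length = len(x) + len(h) - 1 = 3 + 2 - 1 = 4.
y[0] = 0*-3 = 0
y[1] = 1*-3 + 0*3 = -3
y[2] = 2*-3 + 1*3 = -3
y[3] = 2*3 = 6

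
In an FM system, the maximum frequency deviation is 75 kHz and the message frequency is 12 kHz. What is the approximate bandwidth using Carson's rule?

Carson's rule: BW = 2*(delta_f + f_m)
= 2*(75 + 12) kHz = 174 kHz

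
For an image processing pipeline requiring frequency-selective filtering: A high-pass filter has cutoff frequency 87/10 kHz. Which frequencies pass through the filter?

A high-pass filter passes all frequencies above the cutoff frequency 87/10 kHz and attenuates lower frequencies.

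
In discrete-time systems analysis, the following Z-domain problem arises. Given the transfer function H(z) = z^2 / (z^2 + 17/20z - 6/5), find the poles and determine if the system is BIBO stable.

Poles are roots of the denominator: z^2 + 17/20z - 6/5 = 0.
Quadratic formula: z = [-(17/20) +/- sqrt((17/20)^2 - 4*(-6/5))] / 2
Discriminant = 289/400 + 24/5 = 2209/400; sqrt = 47/20.
z = (-17/20 +/- 47/20) / 2 => z = 3/4 or z = -8/5.
|p1| = 8/5, |p2| = 3/4.
For BIBO stability, all poles must lie inside the unit circle (|p| < 1).
System is UNSTABLE since at least one |p| >= 1.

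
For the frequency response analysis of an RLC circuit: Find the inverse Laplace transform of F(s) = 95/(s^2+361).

Standard pair: w/(s^2+w^2) <-> sin(wt)*u(t)
Recognize w^2 = 361, so w = 19; numerator 95 = 5*19.
f(t) = 5*sin(19t)*u(t)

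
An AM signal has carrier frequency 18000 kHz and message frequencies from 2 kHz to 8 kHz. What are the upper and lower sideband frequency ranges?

Upper sideband (USB) = fc + [fm_low, fm_high] = 18000 + [2, 8] = [18002, 18008] kHz
Lower sideband (LSB) = fc - [fm_high, fm_low] = 18000 - [8, 2] = [17992, 17998] kHz
Total occupied spectrum: 17992 kHz to 18008 kHz (plus carrier at 18000 kHz)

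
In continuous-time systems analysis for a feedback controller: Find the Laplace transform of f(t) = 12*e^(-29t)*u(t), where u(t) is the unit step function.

Standard Laplace transform pair:
e^(-at)*u(t) <-> 1/(s+a)
With a = 29: L{12*e^(-29t)*u(t)} = 12/(s+29), ROC: Re(s) > -29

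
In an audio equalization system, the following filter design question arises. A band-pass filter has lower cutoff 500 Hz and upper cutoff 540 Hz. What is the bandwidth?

Bandwidth = f_high - f_low
= 540 Hz - 500 Hz = 40 Hz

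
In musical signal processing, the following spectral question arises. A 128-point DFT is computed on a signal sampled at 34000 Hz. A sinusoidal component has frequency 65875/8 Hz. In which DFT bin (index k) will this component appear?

DFT frequency resolution = f_s/N = 34000/128 = 2125/8 Hz
Bin index k = f_signal / resolution = 65875/8 / 2125/8 = 31
The signal frequency 65875/8 Hz falls in DFT bin k = 31.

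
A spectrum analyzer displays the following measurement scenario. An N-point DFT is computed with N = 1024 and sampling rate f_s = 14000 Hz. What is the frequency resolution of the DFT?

DFT frequency resolution = f_s / N
= 14000 / 1024 = 875/64 Hz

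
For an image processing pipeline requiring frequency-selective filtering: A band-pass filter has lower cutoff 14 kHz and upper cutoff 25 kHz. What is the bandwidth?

Bandwidth = f_high - f_low
= 25 kHz - 14 kHz = 11 kHz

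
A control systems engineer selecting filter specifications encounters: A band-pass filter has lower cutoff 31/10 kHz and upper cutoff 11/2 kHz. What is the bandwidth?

Bandwidth = f_high - f_low
= 11/2 kHz - 31/10 kHz = 12/5 kHz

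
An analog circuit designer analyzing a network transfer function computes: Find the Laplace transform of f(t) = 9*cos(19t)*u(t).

Standard pair: cos(wt)*u(t) <-> s/(s^2+w^2)
With w = 19: L{9*cos(19t)*u(t)} = 9s/(s^2+361)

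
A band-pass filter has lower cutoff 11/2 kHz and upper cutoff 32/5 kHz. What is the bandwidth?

Bandwidth = f_high - f_low
= 32/5 kHz - 11/2 kHz = 9/10 kHz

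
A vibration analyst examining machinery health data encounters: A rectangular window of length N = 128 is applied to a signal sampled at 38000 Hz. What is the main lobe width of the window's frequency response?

For a rectangular window of length N,
the main lobe width in frequency is 2*f_s/N.
= 2*38000/128 = 2375/4 Hz
This determines the minimum frequency separation for resolving two sinusoids.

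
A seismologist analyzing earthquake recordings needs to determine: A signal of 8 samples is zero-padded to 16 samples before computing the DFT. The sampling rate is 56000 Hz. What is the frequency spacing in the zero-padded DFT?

Original DFT: N = 8, resolution = f_s/N = 56000/8 = 7000 Hz
Zero-padded DFT: N = 16, resolution = f_s/N = 56000/16 = 3500 Hz
Zero-padding interpolates the spectrum (finer frequency grid)
but does NOT improve the true spectral resolution (ability to resolve close frequencies).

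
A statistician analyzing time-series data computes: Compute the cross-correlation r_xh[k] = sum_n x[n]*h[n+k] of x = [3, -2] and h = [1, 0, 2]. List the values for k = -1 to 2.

Both sequences indexed from 0 and zero outside their support.
Lags with overlap: k = -1 to 2.
  r_xh[-1] = x[1]*h[0] = -2
  r_xh[0] = x[0]*h[0] + x[1]*h[1] = 3
  r_xh[1] = x[0]*h[1] + x[1]*h[2] = -4
  r_xh[2] = x[0]*h[2] = 6
r_xh = [-2, 3, -4, 6] (for k = -1, ..., 2)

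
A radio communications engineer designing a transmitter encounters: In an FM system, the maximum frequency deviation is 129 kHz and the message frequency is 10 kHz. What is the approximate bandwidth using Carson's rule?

Carson's rule: BW = 2*(delta_f + f_m)
= 2*(129 + 10) kHz = 278 kHz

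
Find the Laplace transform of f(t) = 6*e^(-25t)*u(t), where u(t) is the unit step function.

Standard Laplace transform pair:
e^(-at)*u(t) <-> 1/(s+a)
With a = 25: L{6*e^(-25t)*u(t)} = 6/(s+25), ROC: Re(s) > -25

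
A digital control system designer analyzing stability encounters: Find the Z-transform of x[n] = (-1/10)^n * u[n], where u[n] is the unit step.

The Z-transform of a^n * u[n] is z/(z-a) for |z| > |a|.
Here a = -1/10, so X(z) = z/(z - (-1/10)) = 10z/(10z + 1)
ROC: |z| > 1/10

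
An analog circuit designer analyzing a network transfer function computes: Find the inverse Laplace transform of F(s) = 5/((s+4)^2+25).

Standard pair: w/((s+a)^2+w^2) <-> e^(-at)*sin(wt)*u(t)
With a=4, w=5: f(t) = e^(-4t)*sin(5t)*u(t)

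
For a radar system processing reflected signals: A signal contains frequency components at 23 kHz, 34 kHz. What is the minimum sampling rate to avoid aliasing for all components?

The highest frequency component is f_max = 34 kHz.
Nyquist rate = 2 * f_max = 2 * 34 kHz = 68 kHz.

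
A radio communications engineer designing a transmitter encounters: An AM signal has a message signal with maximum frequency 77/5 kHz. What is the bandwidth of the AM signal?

In AM (double-sideband), the bandwidth is twice the message frequency.
BW = 2 * f_m = 2 * 77/5 kHz = 154/5 kHz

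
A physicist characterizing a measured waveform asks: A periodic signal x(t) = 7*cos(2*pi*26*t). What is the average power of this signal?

Average power of A*cos(wt) is A^2/2.
P = 7^2 / 2 = 49/2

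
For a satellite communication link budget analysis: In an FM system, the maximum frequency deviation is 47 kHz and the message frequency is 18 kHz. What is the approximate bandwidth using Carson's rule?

Carson's rule: BW = 2*(delta_f + f_m)
= 2*(47 + 18) kHz = 130 kHz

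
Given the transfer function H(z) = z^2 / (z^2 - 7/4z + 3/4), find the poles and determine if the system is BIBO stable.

Poles are roots of the denominator: z^2 - 7/4z + 3/4 = 0.
Quadratic formula: z = [-(-7/4) +/- sqrt((-7/4)^2 - 4*(3/4))] / 2
Discriminant = 49/16 - 3 = 1/16; sqrt = 1/4.
z = (7/4 +/- 1/4) / 2 => z = 1 or z = 3/4.
|p1| = 1, |p2| = 3/4.
For BIBO stability, all poles must lie inside the unit circle (|p| < 1).
System is UNSTABLE since at least one |p| >= 1.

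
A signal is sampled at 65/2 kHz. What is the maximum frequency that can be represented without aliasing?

The maximum frequency that can be represented without aliasing
is the Nyquist frequency: f_max = f_s / 2 = 65/2 kHz / 2 = 65/4 kHz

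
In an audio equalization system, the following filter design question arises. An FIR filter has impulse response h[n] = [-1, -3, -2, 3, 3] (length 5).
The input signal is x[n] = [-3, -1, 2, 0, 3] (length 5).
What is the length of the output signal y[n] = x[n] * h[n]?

For linear convolution, the output length is:
len(y) = len(x) + len(h) - 1 = 5 + 5 - 1 = 9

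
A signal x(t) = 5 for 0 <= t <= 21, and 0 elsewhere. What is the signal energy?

Energy = integral of |x(t)|^2 dt over the signal duration
= 5^2 * 21 = 25 * 21 = 525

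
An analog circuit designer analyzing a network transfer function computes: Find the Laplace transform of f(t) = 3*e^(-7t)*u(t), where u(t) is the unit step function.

Standard Laplace transform pair:
e^(-at)*u(t) <-> 1/(s+a)
With a = 7: L{3*e^(-7t)*u(t)} = 3/(s+7), ROC: Re(s) > -7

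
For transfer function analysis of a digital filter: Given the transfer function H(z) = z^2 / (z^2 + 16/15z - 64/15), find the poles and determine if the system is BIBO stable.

Poles are roots of the denominator: z^2 + 16/15z - 64/15 = 0.
Quadratic formula: z = [-(16/15) +/- sqrt((16/15)^2 - 4*(-64/15))] / 2
Discriminant = 256/225 + 256/15 = 4096/225; sqrt = 64/15.
z = (-16/15 +/- 64/15) / 2 => z = 8/5 or z = -8/3.
|p1| = 8/5, |p2| = 8/3.
For BIBO stability, all poles must lie inside the unit circle (|p| < 1).
System is UNSTABLE since at least one |p| >= 1.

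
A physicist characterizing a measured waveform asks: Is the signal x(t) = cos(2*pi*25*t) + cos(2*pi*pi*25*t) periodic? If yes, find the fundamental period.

f1 = 25 Hz, f2 = 25*pi Hz
Ratio f2/f1 = pi, which is irrational.
Since the frequency ratio is irrational, no common period exists.
The signal is not periodic.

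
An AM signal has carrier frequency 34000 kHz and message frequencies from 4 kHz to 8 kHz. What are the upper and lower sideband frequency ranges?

Upper sideband (USB) = fc + [fm_low, fm_high] = 34000 + [4, 8] = [34004, 34008] kHz
Lower sideband (LSB) = fc - [fm_high, fm_low] = 34000 - [8, 4] = [33992, 33996] kHz
Total occupied spectrum: 33992 kHz to 34008 kHz (plus carrier at 34000 kHz)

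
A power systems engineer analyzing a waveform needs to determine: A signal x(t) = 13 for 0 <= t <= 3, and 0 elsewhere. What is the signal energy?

Energy = integral of |x(t)|^2 dt over the signal duration
= 13^2 * 3 = 169 * 3 = 507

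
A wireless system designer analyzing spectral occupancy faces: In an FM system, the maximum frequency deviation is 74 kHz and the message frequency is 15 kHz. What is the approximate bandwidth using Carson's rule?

Carson's rule: BW = 2*(delta_f + f_m)
= 2*(74 + 15) kHz = 178 kHz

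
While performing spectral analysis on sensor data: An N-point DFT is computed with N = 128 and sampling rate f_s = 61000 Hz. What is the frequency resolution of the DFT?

DFT frequency resolution = f_s / N
= 61000 / 128 = 7625/16 Hz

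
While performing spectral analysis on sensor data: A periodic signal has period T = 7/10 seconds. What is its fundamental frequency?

The fundamental frequency is the reciprocal of the period.
f = 1/T = 1/(7/10) = 10/7 Hz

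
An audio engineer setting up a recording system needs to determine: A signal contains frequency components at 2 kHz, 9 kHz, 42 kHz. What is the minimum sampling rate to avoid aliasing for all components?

The highest frequency component is f_max = 42 kHz.
Nyquist rate = 2 * f_max = 2 * 42 kHz = 84 kHz.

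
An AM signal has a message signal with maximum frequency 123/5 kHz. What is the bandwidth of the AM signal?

In AM (double-sideband), the bandwidth is twice the message frequency.
BW = 2 * f_m = 2 * 123/5 kHz = 246/5 kHz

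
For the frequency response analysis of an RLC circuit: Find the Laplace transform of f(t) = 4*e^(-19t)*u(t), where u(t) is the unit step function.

Standard Laplace transform pair:
e^(-at)*u(t) <-> 1/(s+a)
With a = 19: L{4*e^(-19t)*u(t)} = 4/(s+19), ROC: Re(s) > -19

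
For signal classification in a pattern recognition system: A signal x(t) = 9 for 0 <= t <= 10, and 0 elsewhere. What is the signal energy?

Energy = integral of |x(t)|^2 dt over the signal duration
= 9^2 * 10 = 81 * 10 = 810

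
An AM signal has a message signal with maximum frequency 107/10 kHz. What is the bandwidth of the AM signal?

In AM (double-sideband), the bandwidth is twice the message frequency.
BW = 2 * f_m = 2 * 107/10 kHz = 107/5 kHz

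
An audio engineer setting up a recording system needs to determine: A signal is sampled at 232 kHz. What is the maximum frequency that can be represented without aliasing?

The maximum frequency that can be represented without aliasing
is the Nyquist frequency: f_max = f_s / 2 = 232 kHz / 2 = 116 kHz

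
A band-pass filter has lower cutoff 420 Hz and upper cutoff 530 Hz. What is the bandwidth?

Bandwidth = f_high - f_low
= 530 Hz - 420 Hz = 110 Hz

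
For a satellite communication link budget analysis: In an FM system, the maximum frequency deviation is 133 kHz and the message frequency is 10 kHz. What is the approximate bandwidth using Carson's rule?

Carson's rule: BW = 2*(delta_f + f_m)
= 2*(133 + 10) kHz = 286 kHz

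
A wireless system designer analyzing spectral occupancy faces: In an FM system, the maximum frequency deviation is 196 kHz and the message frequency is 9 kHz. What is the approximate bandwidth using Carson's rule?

Carson's rule: BW = 2*(delta_f + f_m)
= 2*(196 + 9) kHz = 410 kHz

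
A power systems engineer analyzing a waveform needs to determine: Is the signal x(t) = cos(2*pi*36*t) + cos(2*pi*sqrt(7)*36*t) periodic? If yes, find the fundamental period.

f1 = 36 Hz, f2 = 36*sqrt(7) Hz
Ratio f2/f1 = sqrt(7), which is irrational.
Since the frequency ratio is irrational, no common period exists.
The signal is not periodic.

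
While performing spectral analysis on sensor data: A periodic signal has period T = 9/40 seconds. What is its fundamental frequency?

The fundamental frequency is the reciprocal of the period.
f = 1/T = 1/(9/40) = 40/9 Hz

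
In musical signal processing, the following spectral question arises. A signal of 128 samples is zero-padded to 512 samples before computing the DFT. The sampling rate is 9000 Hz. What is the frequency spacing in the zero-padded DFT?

Original DFT: N = 128, resolution = f_s/N = 9000/128 = 1125/16 Hz
Zero-padded DFT: N = 512, resolution = f_s/N = 9000/512 = 1125/64 Hz
Zero-padding interpolates the spectrum (finer frequency grid)
but does NOT improve the true spectral resolution (ability to resolve close frequencies).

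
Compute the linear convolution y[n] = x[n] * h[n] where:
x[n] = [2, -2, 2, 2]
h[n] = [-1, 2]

y[n] = sum_k x[k]*h[n-k]. Output length = len(x) + len(h) - 1 = 4 + 2 - 1 = 5.
y[0] = 2*-1 = -2
y[1] = -2*-1 + 2*2 = 6
y[2] = 2*-1 + -2*2 = -6
y[3] = 2*-1 + 2*2 = 2
y[4] = 2*2 = 4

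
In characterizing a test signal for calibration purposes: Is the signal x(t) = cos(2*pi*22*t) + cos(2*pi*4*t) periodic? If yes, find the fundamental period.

f1 = 22 Hz, f2 = 4 Hz
Period T1 = 1/22, T2 = 1/4
Ratio T1/T2 = 4/22, which is rational.
The signal is periodic with fundamental period T = 1/GCD(22,4) = 1/2 s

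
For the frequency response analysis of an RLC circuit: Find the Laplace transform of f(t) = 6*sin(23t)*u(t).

Standard pair: sin(wt)*u(t) <-> w/(s^2+w^2)
With w = 23: L{6*sin(23t)*u(t)} = 138/(s^2+529)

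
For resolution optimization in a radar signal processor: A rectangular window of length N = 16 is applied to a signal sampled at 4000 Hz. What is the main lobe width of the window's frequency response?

For a rectangular window of length N,
the main lobe width in frequency is 2*f_s/N.
= 2*4000/16 = 500 Hz
This determines the minimum frequency separation for resolving two sinusoids.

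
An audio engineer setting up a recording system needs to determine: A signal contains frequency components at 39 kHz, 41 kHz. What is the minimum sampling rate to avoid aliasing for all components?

The highest frequency component is f_max = 41 kHz.
Nyquist rate = 2 * f_max = 2 * 41 kHz = 82 kHz.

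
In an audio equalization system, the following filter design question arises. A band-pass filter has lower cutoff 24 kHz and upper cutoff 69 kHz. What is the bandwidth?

Bandwidth = f_high - f_low
= 69 kHz - 24 kHz = 45 kHz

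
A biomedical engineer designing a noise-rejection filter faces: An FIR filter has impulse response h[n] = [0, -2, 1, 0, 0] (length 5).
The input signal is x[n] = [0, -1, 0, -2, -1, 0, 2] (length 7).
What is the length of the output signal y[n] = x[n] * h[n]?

For linear convolution, the output length is:
len(y) = len(x) + len(h) - 1 = 7 + 5 - 1 = 11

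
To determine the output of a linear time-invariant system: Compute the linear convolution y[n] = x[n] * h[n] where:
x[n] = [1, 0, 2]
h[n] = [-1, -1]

y[n] = sum_k x[k]*h[n-k]. Output length = len(x) + len(h) - 1 = 3 + 2 - 1 = 4.
y[0] = 1*-1 = -1
y[1] = 0*-1 + 1*-1 = -1
y[2] = 2*-1 + 0*-1 = -2
y[3] = 2*-1 = -2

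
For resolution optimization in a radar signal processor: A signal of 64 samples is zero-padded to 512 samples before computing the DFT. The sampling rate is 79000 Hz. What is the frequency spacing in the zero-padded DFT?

Original DFT: N = 64, resolution = f_s/N = 79000/64 = 9875/8 Hz
Zero-padded DFT: N = 512, resolution = f_s/N = 79000/512 = 9875/64 Hz
Zero-padding interpolates the spectrum (finer frequency grid)
but does NOT improve the true spectral resolution (ability to resolve close frequencies).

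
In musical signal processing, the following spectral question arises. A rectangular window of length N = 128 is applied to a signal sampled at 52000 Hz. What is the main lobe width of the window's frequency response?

For a rectangular window of length N,
the main lobe width in frequency is 2*f_s/N.
= 2*52000/128 = 1625/2 Hz
This determines the minimum frequency separation for resolving two sinusoids.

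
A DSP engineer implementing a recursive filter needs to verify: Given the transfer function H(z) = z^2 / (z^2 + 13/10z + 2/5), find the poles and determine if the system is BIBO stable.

Poles are roots of the denominator: z^2 + 13/10z + 2/5 = 0.
Quadratic formula: z = [-(13/10) +/- sqrt((13/10)^2 - 4*(2/5))] / 2
Discriminant = 169/100 - 8/5 = 9/100; sqrt = 3/10.
z = (-13/10 +/- 3/10) / 2 => z = -1/2 or z = -4/5.
|p1| = 1/2, |p2| = 4/5.
For BIBO stability, all poles must lie inside the unit circle (|p| < 1).
System is STABLE since both |p| < 1.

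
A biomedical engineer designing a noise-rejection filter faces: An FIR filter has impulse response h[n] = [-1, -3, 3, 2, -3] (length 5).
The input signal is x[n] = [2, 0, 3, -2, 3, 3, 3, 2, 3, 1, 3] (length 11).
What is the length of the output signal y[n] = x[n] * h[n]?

For linear convolution, the output length is:
len(y) = len(x) + len(h) - 1 = 11 + 5 - 1 = 15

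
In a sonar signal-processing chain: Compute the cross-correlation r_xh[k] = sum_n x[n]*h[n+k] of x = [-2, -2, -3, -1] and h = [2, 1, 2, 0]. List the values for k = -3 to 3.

Both sequences indexed from 0 and zero outside their support.
Lags with overlap: k = -3 to 3.
  r_xh[-3] = x[3]*h[0] = -2
  r_xh[-2] = x[2]*h[0] + x[3]*h[1] = -7
  r_xh[-1] = x[1]*h[0] + x[2]*h[1] + x[3]*h[2] = -9
  r_xh[0] = x[0]*h[0] + x[1]*h[1] + x[2]*h[2] + x[3]*h[3] = -12
  r_xh[1] = x[0]*h[1] + x[1]*h[2] + x[2]*h[3] = -6
  r_xh[2] = x[0]*h[2] + x[1]*h[3] = -4
  r_xh[3] = x[0]*h[3] = 0
r_xh = [-2, -7, -9, -12, -6, -4, 0] (for k = -3, ..., 3)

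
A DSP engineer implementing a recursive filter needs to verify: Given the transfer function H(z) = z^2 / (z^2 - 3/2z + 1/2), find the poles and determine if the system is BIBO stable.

Poles are roots of the denominator: z^2 - 3/2z + 1/2 = 0.
Quadratic formula: z = [-(-3/2) +/- sqrt((-3/2)^2 - 4*(1/2))] / 2
Discriminant = 9/4 - 2 = 1/4; sqrt = 1/2.
z = (3/2 +/- 1/2) / 2 => z = 1 or z = 1/2.
|p1| = 1, |p2| = 1/2.
For BIBO stability, all poles must lie inside the unit circle (|p| < 1).
System is UNSTABLE since at least one |p| >= 1.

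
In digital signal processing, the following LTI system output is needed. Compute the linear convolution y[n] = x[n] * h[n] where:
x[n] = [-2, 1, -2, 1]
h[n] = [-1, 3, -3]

y[n] = sum_k x[k]*h[n-k]. Output length = len(x) + len(h) - 1 = 4 + 3 - 1 = 6.
y[0] = -2*-1 = 2
y[1] = 1*-1 + -2*3 = -7
y[2] = -2*-1 + 1*3 + -2*-3 = 11
y[3] = 1*-1 + -2*3 + 1*-3 = -10
y[4] = 1*3 + -2*-3 = 9
y[5] = 1*-3 = -3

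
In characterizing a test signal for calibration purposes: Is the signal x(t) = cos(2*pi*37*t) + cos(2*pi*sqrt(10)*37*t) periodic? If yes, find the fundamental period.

f1 = 37 Hz, f2 = 37*sqrt(10) Hz
Ratio f2/f1 = sqrt(10), which is irrational.
Since the frequency ratio is irrational, no common period exists.
The signal is not periodic.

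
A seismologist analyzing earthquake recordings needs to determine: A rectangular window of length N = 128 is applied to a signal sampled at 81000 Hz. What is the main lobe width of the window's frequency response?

For a rectangular window of length N,
the main lobe width in frequency is 2*f_s/N.
= 2*81000/128 = 10125/8 Hz
This determines the minimum frequency separation for resolving two sinusoids.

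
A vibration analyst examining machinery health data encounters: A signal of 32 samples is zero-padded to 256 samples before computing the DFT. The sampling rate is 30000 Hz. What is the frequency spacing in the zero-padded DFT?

Original DFT: N = 32, resolution = f_s/N = 30000/32 = 1875/2 Hz
Zero-padded DFT: N = 256, resolution = f_s/N = 30000/256 = 1875/16 Hz
Zero-padding interpolates the spectrum (finer frequency grid)
but does NOT improve the true spectral resolution (ability to resolve close frequencies).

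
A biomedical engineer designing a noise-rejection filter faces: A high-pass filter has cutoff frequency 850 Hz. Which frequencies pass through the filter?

A high-pass filter passes all frequencies above the cutoff frequency 850 Hz and attenuates lower frequencies.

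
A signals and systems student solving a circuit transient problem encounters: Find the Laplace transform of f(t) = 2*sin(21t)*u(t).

Standard pair: sin(wt)*u(t) <-> w/(s^2+w^2)
With w = 21: L{2*sin(21t)*u(t)} = 42/(s^2+441)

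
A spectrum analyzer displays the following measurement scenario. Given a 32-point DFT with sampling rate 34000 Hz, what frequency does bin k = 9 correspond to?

The frequency of DFT bin k is: f_k = k * f_s / N
f_9 = 9 * 34000 / 32 = 19125/2 Hz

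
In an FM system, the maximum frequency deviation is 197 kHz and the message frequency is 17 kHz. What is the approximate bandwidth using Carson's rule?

Carson's rule: BW = 2*(delta_f + f_m)
= 2*(197 + 17) kHz = 428 kHz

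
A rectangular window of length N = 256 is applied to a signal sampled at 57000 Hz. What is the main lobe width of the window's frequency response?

For a rectangular window of length N,
the main lobe width in frequency is 2*f_s/N.
= 2*57000/256 = 7125/16 Hz
This determines the minimum frequency separation for resolving two sinusoids.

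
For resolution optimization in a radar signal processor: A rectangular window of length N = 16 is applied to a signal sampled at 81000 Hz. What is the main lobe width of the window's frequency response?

For a rectangular window of length N,
the main lobe width in frequency is 2*f_s/N.
= 2*81000/16 = 10125 Hz
This determines the minimum frequency separation for resolving two sinusoids.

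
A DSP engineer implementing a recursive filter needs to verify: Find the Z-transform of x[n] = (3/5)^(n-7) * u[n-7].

Time-shifting property: if X(z) = Z{x[n]}, then Z{x[n-d]} = z^(-d) * X(z)
X(z) = z/(z - 3/5) for x[n] = (3/5)^n * u[n]
Z{x[n-7]} = z^(-7) * z/(z - 3/5) = z^(-6)/(z - 3/5)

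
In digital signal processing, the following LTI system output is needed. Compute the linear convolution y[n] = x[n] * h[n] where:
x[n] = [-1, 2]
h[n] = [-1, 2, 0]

y[n] = sum_k x[k]*h[n-k]. Output length = len(x) + len(h) - 1 = 2 + 3 - 1 = 4.
y[0] = -1*-1 = 1
y[1] = 2*-1 + -1*2 = -4
y[2] = 2*2 + -1*0 = 4
y[3] = 2*0 = 0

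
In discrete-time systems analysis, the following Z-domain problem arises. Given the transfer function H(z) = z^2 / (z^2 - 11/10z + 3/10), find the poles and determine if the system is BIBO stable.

Poles are roots of the denominator: z^2 - 11/10z + 3/10 = 0.
Quadratic formula: z = [-(-11/10) +/- sqrt((-11/10)^2 - 4*(3/10))] / 2
Discriminant = 121/100 - 6/5 = 1/100; sqrt = 1/10.
z = (11/10 +/- 1/10) / 2 => z = 3/5 or z = 1/2.
|p1| = 1/2, |p2| = 3/5.
For BIBO stability, all poles must lie inside the unit circle (|p| < 1).
System is STABLE since both |p| < 1.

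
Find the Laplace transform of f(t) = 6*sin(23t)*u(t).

Standard pair: sin(wt)*u(t) <-> w/(s^2+w^2)
With w = 23: L{6*sin(23t)*u(t)} = 138/(s^2+529)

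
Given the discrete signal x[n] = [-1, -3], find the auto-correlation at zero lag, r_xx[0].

The auto-correlation at zero lag r_xx[0] equals the signal energy.
r_xx[0] = sum of x[n]^2 = (-1)^2 + (-3)^2
= 1 + 9 = 10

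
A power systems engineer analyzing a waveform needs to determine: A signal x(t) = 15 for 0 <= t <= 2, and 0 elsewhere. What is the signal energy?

Energy = integral of |x(t)|^2 dt over the signal duration
= 15^2 * 2 = 225 * 2 = 450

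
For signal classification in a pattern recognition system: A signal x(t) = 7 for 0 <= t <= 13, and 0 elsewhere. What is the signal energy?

Energy = integral of |x(t)|^2 dt over the signal duration
= 7^2 * 13 = 49 * 13 = 637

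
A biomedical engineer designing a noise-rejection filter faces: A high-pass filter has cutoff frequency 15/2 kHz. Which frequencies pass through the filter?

A high-pass filter passes all frequencies above the cutoff frequency 15/2 kHz and attenuates lower frequencies.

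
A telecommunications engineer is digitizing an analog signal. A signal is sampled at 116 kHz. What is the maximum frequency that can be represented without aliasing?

The maximum frequency that can be represented without aliasing
is the Nyquist frequency: f_max = f_s / 2 = 116 kHz / 2 = 58 kHz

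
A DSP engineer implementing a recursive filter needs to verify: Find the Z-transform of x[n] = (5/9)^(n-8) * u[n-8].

Time-shifting property: if X(z) = Z{x[n]}, then Z{x[n-d]} = z^(-d) * X(z)
X(z) = z/(z - 5/9) for x[n] = (5/9)^n * u[n]
Z{x[n-8]} = z^(-8) * z/(z - 5/9) = z^(-7)/(z - 5/9)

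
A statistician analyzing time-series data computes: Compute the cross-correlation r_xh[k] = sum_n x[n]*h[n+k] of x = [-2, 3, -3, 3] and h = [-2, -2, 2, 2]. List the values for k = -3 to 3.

Both sequences indexed from 0 and zero outside their support.
Lags with overlap: k = -3 to 3.
  r_xh[-3] = x[3]*h[0] = -6
  r_xh[-2] = x[2]*h[0] + x[3]*h[1] = 0
  r_xh[-1] = x[1]*h[0] + x[2]*h[1] + x[3]*h[2] = 6
  r_xh[0] = x[0]*h[0] + x[1]*h[1] + x[2]*h[2] + x[3]*h[3] = -2
  r_xh[1] = x[0]*h[1] + x[1]*h[2] + x[2]*h[3] = 4
  r_xh[2] = x[0]*h[2] + x[1]*h[3] = 2
  r_xh[3] = x[0]*h[3] = -4
r_xh = [-6, 0, 6, -2, 4, 2, -4] (for k = -3, ..., 3)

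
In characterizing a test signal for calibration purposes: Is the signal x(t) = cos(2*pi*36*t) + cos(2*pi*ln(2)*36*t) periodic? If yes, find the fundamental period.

f1 = 36 Hz, f2 = 36*ln(2) Hz
Ratio f2/f1 = ln(2), which is irrational.
Since the frequency ratio is irrational, no common period exists.
The signal is not periodic.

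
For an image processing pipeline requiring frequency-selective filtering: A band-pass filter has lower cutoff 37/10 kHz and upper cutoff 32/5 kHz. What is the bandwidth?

Bandwidth = f_high - f_low
= 32/5 kHz - 37/10 kHz = 27/10 kHz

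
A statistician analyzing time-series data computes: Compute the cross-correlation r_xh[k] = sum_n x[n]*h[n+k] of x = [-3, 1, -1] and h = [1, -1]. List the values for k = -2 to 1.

Both sequences indexed from 0 and zero outside their support.
Lags with overlap: k = -2 to 1.
  r_xh[-2] = x[2]*h[0] = -1
  r_xh[-1] = x[1]*h[0] + x[2]*h[1] = 2
  r_xh[0] = x[0]*h[0] + x[1]*h[1] = -4
  r_xh[1] = x[0]*h[1] = 3
r_xh = [-1, 2, -4, 3] (for k = -2, ..., 1)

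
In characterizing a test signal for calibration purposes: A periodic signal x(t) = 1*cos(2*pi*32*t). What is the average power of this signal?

Average power of A*cos(wt) is A^2/2.
P = 1^2 / 2 = 1/2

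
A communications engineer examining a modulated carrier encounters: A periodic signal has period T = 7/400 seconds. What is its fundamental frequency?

The fundamental frequency is the reciprocal of the period.
f = 1/T = 1/(7/400) = 400/7 Hz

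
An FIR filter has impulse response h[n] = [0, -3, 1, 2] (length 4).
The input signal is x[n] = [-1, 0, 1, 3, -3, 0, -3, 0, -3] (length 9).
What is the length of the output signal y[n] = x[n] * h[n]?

For linear convolution, the output length is:
len(y) = len(x) + len(h) - 1 = 9 + 4 - 1 = 12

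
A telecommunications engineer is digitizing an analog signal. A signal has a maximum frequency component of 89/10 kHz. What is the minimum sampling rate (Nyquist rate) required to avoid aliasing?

By the Nyquist-Shannon sampling theorem,
the minimum sampling rate (Nyquist rate) must be at least 2 * f_max.
Nyquist rate = 2 * 89/10 kHz = 89/5 kHz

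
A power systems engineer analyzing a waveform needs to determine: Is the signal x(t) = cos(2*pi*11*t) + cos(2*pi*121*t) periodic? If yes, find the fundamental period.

f1 = 11 Hz, f2 = 121 Hz
Period T1 = 1/11, T2 = 1/121
Ratio T1/T2 = 121/11, which is rational.
The signal is periodic with fundamental period T = 1/GCD(11,121) = 1/11 s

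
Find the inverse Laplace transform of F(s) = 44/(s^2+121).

Standard pair: w/(s^2+w^2) <-> sin(wt)*u(t)
Recognize w^2 = 121, so w = 11; numerator 44 = 4*11.
f(t) = 4*sin(11t)*u(t)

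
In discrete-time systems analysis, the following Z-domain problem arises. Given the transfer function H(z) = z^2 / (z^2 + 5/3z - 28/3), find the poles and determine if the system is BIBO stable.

Poles are roots of the denominator: z^2 + 5/3z - 28/3 = 0.
Quadratic formula: z = [-(5/3) +/- sqrt((5/3)^2 - 4*(-28/3))] / 2
Discriminant = 25/9 + 112/3 = 361/9; sqrt = 19/3.
z = (-5/3 +/- 19/3) / 2 => z = 7/3 or z = -4.
|p1| = 4, |p2| = 7/3.
For BIBO stability, all poles must lie inside the unit circle (|p| < 1).
System is UNSTABLE since at least one |p| >= 1.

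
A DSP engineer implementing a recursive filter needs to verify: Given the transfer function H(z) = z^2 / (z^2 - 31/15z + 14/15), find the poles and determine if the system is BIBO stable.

Poles are roots of the denominator: z^2 - 31/15z + 14/15 = 0.
Quadratic formula: z = [-(-31/15) +/- sqrt((-31/15)^2 - 4*(14/15))] / 2
Discriminant = 961/225 - 56/15 = 121/225; sqrt = 11/15.
z = (31/15 +/- 11/15) / 2 => z = 7/5 or z = 2/3.
|p1| = 7/5, |p2| = 2/3.
For BIBO stability, all poles must lie inside the unit circle (|p| < 1).
System is UNSTABLE since at least one |p| >= 1.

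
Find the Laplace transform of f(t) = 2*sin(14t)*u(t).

Standard pair: sin(wt)*u(t) <-> w/(s^2+w^2)
With w = 14: L{2*sin(14t)*u(t)} = 28/(s^2+196)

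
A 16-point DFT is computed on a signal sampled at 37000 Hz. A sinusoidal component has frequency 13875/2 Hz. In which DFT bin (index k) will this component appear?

DFT frequency resolution = f_s/N = 37000/16 = 4625/2 Hz
Bin index k = f_signal / resolution = 13875/2 / 4625/2 = 3
The signal frequency 13875/2 Hz falls in DFT bin k = 3.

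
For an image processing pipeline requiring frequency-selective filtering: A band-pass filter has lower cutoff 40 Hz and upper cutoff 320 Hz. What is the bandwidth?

Bandwidth = f_high - f_low
= 320 Hz - 40 Hz = 280 Hz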